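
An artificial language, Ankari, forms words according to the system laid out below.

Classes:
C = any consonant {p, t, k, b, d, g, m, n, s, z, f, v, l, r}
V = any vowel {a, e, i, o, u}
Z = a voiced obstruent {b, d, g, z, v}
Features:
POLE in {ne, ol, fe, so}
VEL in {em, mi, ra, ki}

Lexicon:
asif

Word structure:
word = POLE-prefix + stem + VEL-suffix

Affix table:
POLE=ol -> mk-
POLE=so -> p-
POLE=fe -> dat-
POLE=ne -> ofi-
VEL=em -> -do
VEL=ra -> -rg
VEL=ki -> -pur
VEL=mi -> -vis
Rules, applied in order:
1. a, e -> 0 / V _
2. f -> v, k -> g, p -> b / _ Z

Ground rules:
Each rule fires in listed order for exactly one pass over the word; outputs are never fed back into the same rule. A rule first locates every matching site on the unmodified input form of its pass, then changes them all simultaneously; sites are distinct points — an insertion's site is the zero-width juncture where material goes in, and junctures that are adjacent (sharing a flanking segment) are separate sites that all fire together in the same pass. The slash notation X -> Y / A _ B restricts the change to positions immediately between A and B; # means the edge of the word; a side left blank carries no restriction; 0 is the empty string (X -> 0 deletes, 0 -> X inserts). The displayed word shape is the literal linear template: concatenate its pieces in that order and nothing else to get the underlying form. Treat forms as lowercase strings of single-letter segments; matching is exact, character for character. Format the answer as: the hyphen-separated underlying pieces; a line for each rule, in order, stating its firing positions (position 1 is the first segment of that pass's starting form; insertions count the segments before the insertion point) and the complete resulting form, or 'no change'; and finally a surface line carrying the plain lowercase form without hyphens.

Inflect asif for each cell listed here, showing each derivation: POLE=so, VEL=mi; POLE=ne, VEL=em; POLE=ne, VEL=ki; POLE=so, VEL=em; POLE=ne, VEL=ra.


cell POLE=so, VEL=mi:
underlying: p-asif-vis
1. a, e -> 0 / V _: no change
2. f -> v, k -> g, p -> b / _ Z: fires at position(s) 5: pasivvis
surface: pasivvis

cell POLE=ne, VEL=em:
underlying: ofi-asif-do
1. a, e -> 0 / V _: fires at position(s) 4: ofisifdo
2. f -> v, k -> g, p -> b / _ Z: fires at position(s) 6: ofisivdo
surface: ofisivdo

cell POLE=ne, VEL=ki:
underlying: ofi-asif-pur
1. a, e -> 0 / V _: fires at position(s) 4: ofisifpur
2. f -> v, k -> g, p -> b / _ Z: no change
surface: ofisifpur

cell POLE=so, VEL=em:
underlying: p-asif-do
1. a, e -> 0 / V _: no change
2. f -> v, k -> g, p -> b / _ Z: fires at position(s) 5: pasivdo
surface: pasivdo

cell POLE=ne, VEL=ra:
underlying: ofi-asif-rg
1. a, e -> 0 / V _: fires at position(s) 4: ofisifrg
2. f -> v, k -> g, p -> b / _ Z: no change
surface: ofisifrg


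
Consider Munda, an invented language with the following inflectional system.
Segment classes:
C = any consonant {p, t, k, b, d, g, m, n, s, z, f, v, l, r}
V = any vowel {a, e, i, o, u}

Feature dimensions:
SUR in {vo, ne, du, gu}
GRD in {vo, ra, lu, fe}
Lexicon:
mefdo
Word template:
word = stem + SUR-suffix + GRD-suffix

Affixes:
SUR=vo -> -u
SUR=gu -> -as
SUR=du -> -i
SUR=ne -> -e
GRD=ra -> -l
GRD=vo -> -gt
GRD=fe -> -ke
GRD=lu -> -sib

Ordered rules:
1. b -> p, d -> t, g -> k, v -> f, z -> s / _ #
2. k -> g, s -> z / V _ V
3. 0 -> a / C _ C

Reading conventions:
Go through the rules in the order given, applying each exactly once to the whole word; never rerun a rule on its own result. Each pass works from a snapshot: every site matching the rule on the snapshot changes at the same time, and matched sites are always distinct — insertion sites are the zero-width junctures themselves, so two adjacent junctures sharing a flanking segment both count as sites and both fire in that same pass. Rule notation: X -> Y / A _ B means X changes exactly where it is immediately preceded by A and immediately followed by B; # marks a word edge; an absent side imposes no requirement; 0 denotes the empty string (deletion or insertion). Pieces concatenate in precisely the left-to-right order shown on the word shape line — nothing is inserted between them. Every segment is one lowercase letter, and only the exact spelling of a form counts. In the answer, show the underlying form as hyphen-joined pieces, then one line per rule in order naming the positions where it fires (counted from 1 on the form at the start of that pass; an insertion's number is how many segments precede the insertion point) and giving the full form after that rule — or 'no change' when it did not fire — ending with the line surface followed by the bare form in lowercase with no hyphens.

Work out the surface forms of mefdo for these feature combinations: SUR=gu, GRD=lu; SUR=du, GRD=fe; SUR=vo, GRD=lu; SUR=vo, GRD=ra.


cell SUR=gu, GRD=lu:
underlying: mefdo-as-sib
1. b -> p, d -> t, g -> k, v -> f, z -> s / _ #: fires at position(s) 10: mefdoassip
2. k -> g, s -> z / V _ V: no change
3. 0 -> a / C _ C: inserts after position(s) 3, 7: mefadoasasip
surface: mefadoasasip

cell SUR=du, GRD=fe:
underlying: mefdo-i-ke
1. b -> p, d -> t, g -> k, v -> f, z -> s / _ #: no change
2. k -> g, s -> z / V _ V: fires at position(s) 7: mefdoige
3. 0 -> a / C _ C: inserts after position(s) 3: mefadoige
surface: mefadoige

cell SUR=vo, GRD=lu:
underlying: mefdo-u-sib
1. b -> p, d -> t, g -> k, v -> f, z -> s / _ #: fires at position(s) 9: mefdousip
2. k -> g, s -> z / V _ V: fires at position(s) 7: mefdouzip
3. 0 -> a / C _ C: inserts after position(s) 3: mefadouzip
surface: mefadouzip

cell SUR=vo, GRD=ra:
underlying: mefdo-u-l
1. b -> p, d -> t, g -> k, v -> f, z -> s / _ #: no change
2. k -> g, s -> z / V _ V: no change
3. 0 -> a / C _ C: inserts after position(s) 3: mefadoul
surface: mefadoul


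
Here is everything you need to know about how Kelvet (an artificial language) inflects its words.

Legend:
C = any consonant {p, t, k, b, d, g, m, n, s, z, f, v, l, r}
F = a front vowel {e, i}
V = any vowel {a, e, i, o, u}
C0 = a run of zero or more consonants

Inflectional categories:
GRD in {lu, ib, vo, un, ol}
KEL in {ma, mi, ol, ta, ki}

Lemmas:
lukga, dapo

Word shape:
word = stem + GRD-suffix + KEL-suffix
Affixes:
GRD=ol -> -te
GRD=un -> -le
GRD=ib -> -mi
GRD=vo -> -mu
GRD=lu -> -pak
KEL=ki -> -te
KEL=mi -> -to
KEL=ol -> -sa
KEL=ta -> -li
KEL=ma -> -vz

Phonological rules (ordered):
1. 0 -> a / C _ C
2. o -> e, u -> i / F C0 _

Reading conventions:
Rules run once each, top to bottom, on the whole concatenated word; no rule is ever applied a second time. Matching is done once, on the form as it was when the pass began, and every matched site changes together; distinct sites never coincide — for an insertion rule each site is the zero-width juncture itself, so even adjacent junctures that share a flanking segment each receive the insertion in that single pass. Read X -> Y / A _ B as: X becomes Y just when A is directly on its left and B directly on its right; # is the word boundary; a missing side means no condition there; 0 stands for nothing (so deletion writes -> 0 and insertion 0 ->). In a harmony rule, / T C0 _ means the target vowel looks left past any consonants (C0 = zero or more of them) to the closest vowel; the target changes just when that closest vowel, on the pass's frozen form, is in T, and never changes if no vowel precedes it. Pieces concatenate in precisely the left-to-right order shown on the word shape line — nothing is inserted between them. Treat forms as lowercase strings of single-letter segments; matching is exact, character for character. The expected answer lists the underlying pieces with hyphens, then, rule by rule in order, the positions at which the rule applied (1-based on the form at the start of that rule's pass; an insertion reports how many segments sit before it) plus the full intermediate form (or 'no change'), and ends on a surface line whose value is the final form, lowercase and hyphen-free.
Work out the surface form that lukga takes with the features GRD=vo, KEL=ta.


underlying: lukga-mu-li
1. 0 -> a / C _ C: inserts after position(s) 3: lukagamuli
2. o -> e, u -> i / F C0 _: no change
surface: lukagamuli


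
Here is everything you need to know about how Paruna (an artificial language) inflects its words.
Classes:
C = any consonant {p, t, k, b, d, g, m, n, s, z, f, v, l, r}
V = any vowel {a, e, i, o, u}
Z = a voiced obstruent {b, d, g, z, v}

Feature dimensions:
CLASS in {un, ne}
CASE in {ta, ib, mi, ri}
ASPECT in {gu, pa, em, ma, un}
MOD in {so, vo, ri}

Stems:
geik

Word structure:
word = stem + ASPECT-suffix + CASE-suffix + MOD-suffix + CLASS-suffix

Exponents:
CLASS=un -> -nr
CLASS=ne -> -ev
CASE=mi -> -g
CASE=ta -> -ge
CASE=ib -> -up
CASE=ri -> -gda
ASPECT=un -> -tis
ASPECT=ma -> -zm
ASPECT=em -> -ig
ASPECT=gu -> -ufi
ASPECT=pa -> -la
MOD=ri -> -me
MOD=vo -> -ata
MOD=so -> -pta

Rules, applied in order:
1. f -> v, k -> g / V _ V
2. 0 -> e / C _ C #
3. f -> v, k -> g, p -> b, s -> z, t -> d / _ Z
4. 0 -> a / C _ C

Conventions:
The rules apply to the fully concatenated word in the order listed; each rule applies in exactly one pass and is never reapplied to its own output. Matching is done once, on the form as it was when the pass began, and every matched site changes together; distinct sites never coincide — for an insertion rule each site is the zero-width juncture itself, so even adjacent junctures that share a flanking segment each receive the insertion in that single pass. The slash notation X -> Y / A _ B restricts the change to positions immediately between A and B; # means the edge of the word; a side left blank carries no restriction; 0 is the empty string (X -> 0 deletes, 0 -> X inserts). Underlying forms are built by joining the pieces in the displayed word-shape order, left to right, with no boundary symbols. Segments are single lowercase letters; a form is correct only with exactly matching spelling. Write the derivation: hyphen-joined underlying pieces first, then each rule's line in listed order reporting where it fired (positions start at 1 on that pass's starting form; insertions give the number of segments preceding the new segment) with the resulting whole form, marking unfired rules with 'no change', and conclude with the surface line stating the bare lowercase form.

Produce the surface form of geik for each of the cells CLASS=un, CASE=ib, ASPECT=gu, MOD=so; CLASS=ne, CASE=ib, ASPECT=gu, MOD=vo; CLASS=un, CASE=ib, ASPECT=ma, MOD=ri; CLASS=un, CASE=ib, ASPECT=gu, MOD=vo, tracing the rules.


cell CLASS=un, CASE=ib, ASPECT=gu, MOD=so:
underlying: geik-ufi-up-pta-nr
1. f -> v, k -> g / V _ V: fires at position(s) 4, 6: geiguviupptanr
2. 0 -> e / C _ C #: inserts after position(s) 13: geiguviupptaner
3. f -> v, k -> g, p -> b, s -> z, t -> d / _ Z: no change
4. 0 -> a / C _ C: inserts after position(s) 9, 10: geiguviupapataner
surface: geiguviupapataner

cell CLASS=ne, CASE=ib, ASPECT=gu, MOD=vo:
underlying: geik-ufi-up-ata-ev
1. f -> v, k -> g / V _ V: fires at position(s) 4, 6: geiguviupataev
2. 0 -> e / C _ C #: no change
3. f -> v, k -> g, p -> b, s -> z, t -> d / _ Z: no change
4. 0 -> a / C _ C: no change
surface: geiguviupataev

cell CLASS=un, CASE=ib, ASPECT=ma, MOD=ri:
underlying: geik-zm-up-me-nr
1. f -> v, k -> g / V _ V: no change
2. 0 -> e / C _ C #: inserts after position(s) 11: geikzmupmener
3. f -> v, k -> g, p -> b, s -> z, t -> d / _ Z: fires at position(s) 4: geigzmupmener
4. 0 -> a / C _ C: inserts after position(s) 4, 5, 8: geigazamupamener
surface: geigazamupamener

cell CLASS=un, CASE=ib, ASPECT=gu, MOD=vo:
underlying: geik-ufi-up-ata-nr
1. f -> v, k -> g / V _ V: fires at position(s) 4, 6: geiguviupatanr
2. 0 -> e / C _ C #: inserts after position(s) 13: geiguviupataner
3. f -> v, k -> g, p -> b, s -> z, t -> d / _ Z: no change
4. 0 -> a / C _ C: no change
surface: geiguviupataner


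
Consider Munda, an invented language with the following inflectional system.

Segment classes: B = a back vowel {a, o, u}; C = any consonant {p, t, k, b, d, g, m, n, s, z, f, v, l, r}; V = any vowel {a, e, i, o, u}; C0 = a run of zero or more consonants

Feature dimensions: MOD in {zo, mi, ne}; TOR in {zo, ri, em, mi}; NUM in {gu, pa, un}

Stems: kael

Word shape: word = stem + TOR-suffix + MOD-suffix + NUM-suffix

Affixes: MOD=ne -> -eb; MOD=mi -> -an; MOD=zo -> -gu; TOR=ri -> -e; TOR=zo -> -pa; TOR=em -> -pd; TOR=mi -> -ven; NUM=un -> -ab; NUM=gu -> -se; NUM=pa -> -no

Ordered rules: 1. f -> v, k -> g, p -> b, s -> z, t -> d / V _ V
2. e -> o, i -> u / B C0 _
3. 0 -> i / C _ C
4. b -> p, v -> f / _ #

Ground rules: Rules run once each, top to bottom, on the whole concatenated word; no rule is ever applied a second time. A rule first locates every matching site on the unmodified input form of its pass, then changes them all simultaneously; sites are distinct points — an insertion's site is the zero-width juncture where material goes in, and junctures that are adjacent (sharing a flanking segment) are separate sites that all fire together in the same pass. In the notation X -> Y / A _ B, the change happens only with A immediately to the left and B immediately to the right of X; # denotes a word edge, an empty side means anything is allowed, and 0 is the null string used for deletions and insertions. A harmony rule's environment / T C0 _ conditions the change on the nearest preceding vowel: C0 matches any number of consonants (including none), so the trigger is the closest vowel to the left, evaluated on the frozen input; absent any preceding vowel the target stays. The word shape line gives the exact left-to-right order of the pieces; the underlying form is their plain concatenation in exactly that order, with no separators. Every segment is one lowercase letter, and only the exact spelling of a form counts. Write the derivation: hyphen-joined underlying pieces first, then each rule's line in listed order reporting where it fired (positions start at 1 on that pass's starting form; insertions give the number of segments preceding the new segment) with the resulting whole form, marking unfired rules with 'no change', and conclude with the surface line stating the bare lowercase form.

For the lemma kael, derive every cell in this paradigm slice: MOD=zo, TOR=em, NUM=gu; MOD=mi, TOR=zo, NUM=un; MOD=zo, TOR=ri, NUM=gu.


cell MOD=zo, TOR=em, NUM=gu:
underlying: kael-pd-gu-se
1. f -> v, k -> g, p -> b, s -> z, t -> d / V _ V: fires at position(s) 9: kaelpdguze
2. e -> o, i -> u / B C0 _: fires at position(s) 3, 10: kaolpdguzo
3. 0 -> i / C _ C: inserts after position(s) 4, 5, 6: kaolipidiguzo
4. b -> p, v -> f / _ #: no change
surface: kaolipidiguzo

cell MOD=mi, TOR=zo, NUM=un:
underlying: kael-pa-an-ab
1. f -> v, k -> g, p -> b, s -> z, t -> d / V _ V: no change
2. e -> o, i -> u / B C0 _: fires at position(s) 3: kaolpaanab
3. 0 -> i / C _ C: inserts after position(s) 4: kaolipaanab
4. b -> p, v -> f / _ #: fires at position(s) 11: kaolipaanap
surface: kaolipaanap

cell MOD=zo, TOR=ri, NUM=gu:
underlying: kael-e-gu-se
1. f -> v, k -> g, p -> b, s -> z, t -> d / V _ V: fires at position(s) 8: kaeleguze
2. e -> o, i -> u / B C0 _: fires at position(s) 3, 9: kaoleguzo
3. 0 -> i / C _ C: no change
4. b -> p, v -> f / _ #: no change
surface: kaoleguzo


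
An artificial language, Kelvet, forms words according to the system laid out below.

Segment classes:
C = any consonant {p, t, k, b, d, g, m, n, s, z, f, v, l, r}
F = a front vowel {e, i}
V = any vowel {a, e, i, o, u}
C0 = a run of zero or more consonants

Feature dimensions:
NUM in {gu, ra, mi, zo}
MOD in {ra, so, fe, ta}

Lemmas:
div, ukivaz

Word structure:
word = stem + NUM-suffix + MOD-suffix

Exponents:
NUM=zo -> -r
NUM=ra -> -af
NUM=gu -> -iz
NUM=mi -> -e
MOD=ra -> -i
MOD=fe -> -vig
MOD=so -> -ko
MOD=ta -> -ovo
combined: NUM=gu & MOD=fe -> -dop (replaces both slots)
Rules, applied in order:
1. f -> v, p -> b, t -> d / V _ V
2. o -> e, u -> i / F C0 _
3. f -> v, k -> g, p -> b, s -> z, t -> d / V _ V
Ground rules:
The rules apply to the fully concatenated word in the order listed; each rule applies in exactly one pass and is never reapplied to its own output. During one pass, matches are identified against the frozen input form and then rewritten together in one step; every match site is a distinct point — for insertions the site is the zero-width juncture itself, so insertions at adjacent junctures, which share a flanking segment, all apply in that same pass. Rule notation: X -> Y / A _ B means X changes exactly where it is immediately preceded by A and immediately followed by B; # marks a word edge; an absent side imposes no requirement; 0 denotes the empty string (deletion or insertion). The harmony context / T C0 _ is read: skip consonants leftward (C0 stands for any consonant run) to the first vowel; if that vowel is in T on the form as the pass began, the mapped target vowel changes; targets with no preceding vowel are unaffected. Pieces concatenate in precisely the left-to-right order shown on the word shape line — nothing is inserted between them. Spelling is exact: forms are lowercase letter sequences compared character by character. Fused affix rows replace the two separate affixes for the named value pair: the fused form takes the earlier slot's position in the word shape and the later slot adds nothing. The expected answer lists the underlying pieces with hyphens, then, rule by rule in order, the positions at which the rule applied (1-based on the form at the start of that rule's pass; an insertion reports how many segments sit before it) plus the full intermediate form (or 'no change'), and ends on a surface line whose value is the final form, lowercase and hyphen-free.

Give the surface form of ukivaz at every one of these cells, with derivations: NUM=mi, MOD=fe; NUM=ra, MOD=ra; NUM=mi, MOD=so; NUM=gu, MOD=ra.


cell NUM=mi, MOD=fe:
underlying: ukivaz-e-vig
1. f -> v, p -> b, t -> d / V _ V: no change
2. o -> e, u -> i / F C0 _: no change
3. f -> v, k -> g, p -> b, s -> z, t -> d / V _ V: fires at position(s) 2: ugivazevig
surface: ugivazevig

cell NUM=ra, MOD=ra:
underlying: ukivaz-af-i
1. f -> v, p -> b, t -> d / V _ V: fires at position(s) 8: ukivazavi
2. o -> e, u -> i / F C0 _: no change
3. f -> v, k -> g, p -> b, s -> z, t -> d / V _ V: fires at position(s) 2: ugivazavi
surface: ugivazavi

cell NUM=mi, MOD=so:
underlying: ukivaz-e-ko
1. f -> v, p -> b, t -> d / V _ V: no change
2. o -> e, u -> i / F C0 _: fires at position(s) 9: ukivazeke
3. f -> v, k -> g, p -> b, s -> z, t -> d / V _ V: fires at position(s) 2, 8: ugivazege
surface: ugivazege

cell NUM=gu, MOD=ra:
underlying: ukivaz-iz-i
1. f -> v, p -> b, t -> d / V _ V: no change
2. o -> e, u -> i / F C0 _: no change
3. f -> v, k -> g, p -> b, s -> z, t -> d / V _ V: fires at position(s) 2: ugivazizi
surface: ugivazizi


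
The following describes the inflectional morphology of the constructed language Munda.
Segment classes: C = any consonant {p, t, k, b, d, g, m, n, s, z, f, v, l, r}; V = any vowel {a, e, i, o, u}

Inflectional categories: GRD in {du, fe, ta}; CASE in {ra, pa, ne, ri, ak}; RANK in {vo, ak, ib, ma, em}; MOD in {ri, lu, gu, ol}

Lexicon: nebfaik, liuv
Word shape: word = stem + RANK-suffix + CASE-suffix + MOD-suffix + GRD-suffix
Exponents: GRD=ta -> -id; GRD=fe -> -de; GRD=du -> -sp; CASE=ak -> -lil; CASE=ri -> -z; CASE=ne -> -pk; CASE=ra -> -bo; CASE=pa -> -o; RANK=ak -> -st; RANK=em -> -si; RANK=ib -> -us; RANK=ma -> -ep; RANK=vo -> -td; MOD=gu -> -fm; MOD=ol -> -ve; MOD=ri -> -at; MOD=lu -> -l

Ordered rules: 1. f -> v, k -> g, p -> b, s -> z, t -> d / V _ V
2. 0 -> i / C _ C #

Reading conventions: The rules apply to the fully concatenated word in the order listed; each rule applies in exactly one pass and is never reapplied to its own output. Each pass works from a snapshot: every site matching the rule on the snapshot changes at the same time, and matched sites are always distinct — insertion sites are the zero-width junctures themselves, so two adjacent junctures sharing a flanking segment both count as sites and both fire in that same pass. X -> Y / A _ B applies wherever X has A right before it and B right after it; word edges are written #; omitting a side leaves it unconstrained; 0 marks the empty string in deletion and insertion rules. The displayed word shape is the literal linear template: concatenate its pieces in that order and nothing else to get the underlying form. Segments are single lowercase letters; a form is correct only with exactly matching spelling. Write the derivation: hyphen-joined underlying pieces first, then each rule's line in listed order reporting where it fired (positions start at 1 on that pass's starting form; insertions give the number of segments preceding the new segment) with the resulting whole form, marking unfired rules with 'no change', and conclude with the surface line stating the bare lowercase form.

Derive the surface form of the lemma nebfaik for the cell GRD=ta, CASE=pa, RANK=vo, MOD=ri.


underlying: nebfaik-td-o-at-id
1. f -> v, k -> g, p -> b, s -> z, t -> d / V _ V: fires at position(s) 12: nebfaiktdoadid
2. 0 -> i / C _ C #: no change
surface: nebfaiktdoadid


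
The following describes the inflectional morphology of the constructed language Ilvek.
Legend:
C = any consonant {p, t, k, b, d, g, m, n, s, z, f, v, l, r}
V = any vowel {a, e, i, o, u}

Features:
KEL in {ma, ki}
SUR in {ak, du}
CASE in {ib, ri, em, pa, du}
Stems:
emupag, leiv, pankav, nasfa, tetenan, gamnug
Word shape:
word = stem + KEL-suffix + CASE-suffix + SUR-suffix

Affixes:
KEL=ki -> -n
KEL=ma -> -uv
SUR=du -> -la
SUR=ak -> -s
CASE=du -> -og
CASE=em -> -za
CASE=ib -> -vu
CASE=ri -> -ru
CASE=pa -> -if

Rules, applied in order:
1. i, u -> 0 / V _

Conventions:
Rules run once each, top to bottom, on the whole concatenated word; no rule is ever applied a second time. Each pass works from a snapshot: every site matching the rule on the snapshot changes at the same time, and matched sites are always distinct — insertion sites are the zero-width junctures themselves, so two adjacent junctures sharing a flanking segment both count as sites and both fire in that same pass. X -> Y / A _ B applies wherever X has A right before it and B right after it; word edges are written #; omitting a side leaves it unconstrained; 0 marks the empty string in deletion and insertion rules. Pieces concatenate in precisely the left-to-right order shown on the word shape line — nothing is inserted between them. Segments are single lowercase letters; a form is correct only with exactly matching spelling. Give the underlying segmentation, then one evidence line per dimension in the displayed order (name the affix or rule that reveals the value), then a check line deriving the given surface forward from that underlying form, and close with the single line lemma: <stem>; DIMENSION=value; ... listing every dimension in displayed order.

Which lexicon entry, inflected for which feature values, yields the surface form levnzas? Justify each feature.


underlying: leiv-n-za-s
KEL=ki - signalled by the affix -n
SUR=ak - signalled by the affix -s
CASE=em - signalled by the affix -za
check: leivnzas -> levnzas
lemma: leiv; KEL=ki; SUR=ak; CASE=em


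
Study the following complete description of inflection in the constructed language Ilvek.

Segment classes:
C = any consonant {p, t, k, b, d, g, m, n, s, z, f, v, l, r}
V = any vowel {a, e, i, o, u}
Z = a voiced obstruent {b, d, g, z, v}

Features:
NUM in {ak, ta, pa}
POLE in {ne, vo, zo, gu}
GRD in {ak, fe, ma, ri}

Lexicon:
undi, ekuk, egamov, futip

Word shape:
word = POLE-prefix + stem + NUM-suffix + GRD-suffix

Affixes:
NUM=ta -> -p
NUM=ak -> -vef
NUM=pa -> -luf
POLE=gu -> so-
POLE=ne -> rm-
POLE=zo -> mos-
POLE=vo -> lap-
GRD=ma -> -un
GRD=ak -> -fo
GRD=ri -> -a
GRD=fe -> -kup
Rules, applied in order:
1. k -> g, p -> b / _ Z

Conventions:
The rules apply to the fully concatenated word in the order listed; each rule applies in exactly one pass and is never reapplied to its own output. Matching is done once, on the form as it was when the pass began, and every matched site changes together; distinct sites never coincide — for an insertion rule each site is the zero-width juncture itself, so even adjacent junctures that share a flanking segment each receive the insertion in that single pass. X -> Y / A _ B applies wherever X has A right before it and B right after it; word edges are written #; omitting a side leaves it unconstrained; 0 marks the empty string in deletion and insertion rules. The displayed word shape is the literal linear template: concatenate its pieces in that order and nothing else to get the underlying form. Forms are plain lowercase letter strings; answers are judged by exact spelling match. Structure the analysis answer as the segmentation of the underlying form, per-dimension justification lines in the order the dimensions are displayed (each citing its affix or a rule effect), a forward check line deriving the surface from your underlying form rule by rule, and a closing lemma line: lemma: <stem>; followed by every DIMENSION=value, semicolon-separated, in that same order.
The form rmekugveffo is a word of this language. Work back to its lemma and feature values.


underlying: rm-ekuk-vef-fo
NUM=ak - signalled by the affix -vef
POLE=ne - signalled by the affix rm-
GRD=ak - signalled by the affix -fo
check: rmekukveffo -> rmekugveffo
lemma: ekuk; NUM=ak; POLE=ne; GRD=ak


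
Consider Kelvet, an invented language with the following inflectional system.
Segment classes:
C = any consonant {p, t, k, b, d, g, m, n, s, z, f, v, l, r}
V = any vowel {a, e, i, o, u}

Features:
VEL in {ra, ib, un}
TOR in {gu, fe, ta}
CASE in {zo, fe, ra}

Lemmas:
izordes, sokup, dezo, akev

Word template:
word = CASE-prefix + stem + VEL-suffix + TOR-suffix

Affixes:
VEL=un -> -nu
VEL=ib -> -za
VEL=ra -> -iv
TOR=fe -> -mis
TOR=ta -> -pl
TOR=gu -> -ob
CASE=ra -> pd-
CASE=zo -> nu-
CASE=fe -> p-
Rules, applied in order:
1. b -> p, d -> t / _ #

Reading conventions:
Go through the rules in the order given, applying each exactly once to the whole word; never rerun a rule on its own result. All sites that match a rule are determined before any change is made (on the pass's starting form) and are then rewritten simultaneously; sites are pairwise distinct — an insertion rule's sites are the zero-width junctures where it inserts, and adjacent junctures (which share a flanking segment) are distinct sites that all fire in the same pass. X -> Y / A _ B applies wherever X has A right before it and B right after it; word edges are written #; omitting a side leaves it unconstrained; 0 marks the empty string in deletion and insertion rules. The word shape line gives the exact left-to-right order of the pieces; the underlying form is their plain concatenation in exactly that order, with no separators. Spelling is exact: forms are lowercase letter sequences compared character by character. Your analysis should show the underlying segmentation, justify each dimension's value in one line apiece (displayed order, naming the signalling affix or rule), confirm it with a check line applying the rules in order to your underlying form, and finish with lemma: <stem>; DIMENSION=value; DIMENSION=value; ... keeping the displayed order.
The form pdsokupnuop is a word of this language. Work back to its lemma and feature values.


underlying: pd-sokup-nu-ob
VEL=un - signalled by the affix -nu
TOR=gu - signalled by the affix -ob
CASE=ra - signalled by the affix pd-
check: pdsokupnuob -> pdsokupnuop
lemma: sokup; VEL=un; TOR=gu; CASE=ra


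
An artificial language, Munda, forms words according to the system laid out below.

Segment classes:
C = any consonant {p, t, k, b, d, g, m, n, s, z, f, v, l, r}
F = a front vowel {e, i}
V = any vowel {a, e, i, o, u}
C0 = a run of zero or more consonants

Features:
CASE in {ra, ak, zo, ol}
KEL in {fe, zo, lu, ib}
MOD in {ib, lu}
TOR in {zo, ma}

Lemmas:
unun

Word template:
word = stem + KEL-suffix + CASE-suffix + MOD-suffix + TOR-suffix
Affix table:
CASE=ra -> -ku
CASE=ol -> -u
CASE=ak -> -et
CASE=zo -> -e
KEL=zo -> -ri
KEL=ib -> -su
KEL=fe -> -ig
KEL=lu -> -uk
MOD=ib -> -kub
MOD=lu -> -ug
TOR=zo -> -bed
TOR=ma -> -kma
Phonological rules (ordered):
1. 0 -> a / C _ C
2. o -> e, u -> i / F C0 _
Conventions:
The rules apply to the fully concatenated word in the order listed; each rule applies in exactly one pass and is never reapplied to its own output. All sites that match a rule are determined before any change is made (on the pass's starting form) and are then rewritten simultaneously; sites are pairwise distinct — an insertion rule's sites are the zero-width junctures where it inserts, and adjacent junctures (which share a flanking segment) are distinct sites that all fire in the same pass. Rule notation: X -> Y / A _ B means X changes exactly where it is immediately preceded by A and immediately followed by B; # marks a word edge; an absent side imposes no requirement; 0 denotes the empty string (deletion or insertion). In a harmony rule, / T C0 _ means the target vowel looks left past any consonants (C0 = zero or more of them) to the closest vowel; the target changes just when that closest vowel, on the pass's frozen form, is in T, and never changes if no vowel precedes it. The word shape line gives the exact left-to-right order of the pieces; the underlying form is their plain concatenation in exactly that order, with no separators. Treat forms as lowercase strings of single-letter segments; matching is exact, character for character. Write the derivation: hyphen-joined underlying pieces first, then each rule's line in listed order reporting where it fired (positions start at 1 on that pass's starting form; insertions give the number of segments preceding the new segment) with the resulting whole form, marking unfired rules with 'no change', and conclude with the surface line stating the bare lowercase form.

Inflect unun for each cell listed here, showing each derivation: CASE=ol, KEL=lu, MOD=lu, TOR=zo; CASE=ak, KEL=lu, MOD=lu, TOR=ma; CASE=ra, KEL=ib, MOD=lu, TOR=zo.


cell CASE=ol, KEL=lu, MOD=lu, TOR=zo:
underlying: unun-uk-u-ug-bed
1. 0 -> a / C _ C: inserts after position(s) 9: ununukuugabed
2. o -> e, u -> i / F C0 _: no change
surface: ununukuugabed

cell CASE=ak, KEL=lu, MOD=lu, TOR=ma:
underlying: unun-uk-et-ug-kma
1. 0 -> a / C _ C: inserts after position(s) 10, 11: ununuketugakama
2. o -> e, u -> i / F C0 _: fires at position(s) 9: ununuketigakama
surface: ununuketigakama

cell CASE=ra, KEL=ib, MOD=lu, TOR=zo:
underlying: unun-su-ku-ug-bed
1. 0 -> a / C _ C: inserts after position(s) 4, 10: ununasukuugabed
2. o -> e, u -> i / F C0 _: no change
surface: ununasukuugabed


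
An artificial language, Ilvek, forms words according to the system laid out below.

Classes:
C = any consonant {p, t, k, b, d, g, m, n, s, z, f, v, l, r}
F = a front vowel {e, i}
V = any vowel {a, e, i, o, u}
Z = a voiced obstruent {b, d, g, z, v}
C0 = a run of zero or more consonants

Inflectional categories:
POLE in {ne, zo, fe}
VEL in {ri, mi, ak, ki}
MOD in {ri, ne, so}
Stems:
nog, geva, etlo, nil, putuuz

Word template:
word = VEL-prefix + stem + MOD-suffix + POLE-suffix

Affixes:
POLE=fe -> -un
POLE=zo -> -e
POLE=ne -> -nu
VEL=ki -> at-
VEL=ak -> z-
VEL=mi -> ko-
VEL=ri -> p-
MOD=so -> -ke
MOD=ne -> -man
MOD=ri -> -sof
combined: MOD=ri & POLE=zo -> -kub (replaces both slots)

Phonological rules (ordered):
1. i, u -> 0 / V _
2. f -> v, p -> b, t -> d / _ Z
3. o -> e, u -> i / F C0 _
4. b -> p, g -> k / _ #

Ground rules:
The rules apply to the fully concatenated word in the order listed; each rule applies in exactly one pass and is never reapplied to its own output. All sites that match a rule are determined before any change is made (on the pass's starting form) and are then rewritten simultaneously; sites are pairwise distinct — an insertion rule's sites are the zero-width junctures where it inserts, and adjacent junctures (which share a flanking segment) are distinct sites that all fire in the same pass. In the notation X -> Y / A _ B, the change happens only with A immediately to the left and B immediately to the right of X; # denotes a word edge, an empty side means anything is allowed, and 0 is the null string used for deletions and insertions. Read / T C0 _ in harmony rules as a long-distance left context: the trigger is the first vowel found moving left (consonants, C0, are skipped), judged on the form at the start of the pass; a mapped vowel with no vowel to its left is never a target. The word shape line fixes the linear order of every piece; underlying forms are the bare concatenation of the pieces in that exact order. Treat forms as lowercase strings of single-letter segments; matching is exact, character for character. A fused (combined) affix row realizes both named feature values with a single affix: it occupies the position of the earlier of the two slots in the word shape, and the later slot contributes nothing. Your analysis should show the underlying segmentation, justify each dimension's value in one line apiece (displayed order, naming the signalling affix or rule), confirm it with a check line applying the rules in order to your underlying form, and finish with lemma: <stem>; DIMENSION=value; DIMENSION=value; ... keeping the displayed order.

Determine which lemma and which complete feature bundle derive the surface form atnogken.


underlying: at-nog-ke-un
POLE=fe - signalled by the affix -un
VEL=ki - signalled by the affix at-
MOD=so - signalled by the affix -ke
check: atnogkeun -> atnogken -> atnogken -> atnogken -> atnogken
lemma: nog; POLE=fe; VEL=ki; MOD=so


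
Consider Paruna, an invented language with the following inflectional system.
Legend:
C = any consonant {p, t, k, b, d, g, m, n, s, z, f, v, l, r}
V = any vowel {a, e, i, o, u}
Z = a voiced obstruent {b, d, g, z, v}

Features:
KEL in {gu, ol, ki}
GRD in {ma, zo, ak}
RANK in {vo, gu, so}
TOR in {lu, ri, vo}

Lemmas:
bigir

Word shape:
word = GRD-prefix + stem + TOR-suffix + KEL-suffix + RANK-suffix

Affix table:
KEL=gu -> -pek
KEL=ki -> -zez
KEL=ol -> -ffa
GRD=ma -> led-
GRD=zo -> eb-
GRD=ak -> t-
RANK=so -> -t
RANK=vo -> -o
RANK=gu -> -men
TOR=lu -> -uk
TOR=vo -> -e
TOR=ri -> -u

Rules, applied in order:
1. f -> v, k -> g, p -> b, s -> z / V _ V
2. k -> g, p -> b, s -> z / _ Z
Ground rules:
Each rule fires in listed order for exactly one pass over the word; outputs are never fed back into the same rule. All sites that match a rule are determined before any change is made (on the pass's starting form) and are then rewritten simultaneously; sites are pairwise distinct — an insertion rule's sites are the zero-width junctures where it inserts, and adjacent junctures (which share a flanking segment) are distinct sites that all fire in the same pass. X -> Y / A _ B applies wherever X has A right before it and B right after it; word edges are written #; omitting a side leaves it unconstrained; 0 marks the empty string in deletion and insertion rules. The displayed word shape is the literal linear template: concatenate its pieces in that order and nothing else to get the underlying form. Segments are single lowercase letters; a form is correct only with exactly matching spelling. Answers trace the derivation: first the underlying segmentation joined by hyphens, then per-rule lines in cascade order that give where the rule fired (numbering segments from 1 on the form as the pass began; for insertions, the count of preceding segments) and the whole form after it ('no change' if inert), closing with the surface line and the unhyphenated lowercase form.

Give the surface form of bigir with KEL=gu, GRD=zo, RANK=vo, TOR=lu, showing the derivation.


underlying: eb-bigir-uk-pek-o
1. f -> v, k -> g, p -> b, s -> z / V _ V: fires at position(s) 12: ebbigirukpego
2. k -> g, p -> b, s -> z / _ Z: no change
surface: ebbigirukpego


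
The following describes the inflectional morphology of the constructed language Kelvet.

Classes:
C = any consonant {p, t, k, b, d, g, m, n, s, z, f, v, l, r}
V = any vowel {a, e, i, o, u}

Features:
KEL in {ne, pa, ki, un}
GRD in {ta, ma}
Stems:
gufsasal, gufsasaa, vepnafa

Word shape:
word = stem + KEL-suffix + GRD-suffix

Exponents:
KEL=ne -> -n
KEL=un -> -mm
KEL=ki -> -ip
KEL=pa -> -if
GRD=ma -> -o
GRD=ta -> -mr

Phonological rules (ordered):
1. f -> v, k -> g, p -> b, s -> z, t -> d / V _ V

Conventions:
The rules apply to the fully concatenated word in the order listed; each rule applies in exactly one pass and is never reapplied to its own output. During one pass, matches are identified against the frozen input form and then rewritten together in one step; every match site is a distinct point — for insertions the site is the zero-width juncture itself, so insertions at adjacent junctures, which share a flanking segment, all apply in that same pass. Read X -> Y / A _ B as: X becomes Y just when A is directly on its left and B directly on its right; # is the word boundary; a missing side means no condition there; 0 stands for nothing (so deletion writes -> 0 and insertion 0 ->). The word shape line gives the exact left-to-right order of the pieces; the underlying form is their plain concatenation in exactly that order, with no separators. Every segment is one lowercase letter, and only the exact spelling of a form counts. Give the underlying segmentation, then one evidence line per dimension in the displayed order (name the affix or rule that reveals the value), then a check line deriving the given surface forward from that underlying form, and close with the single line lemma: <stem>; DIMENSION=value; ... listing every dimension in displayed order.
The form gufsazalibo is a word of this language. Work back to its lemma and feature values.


underlying: gufsasal-ip-o
KEL=ki - signalled by the affix -ip
GRD=ma - signalled by the affix -o
check: gufsasalipo -> gufsazalibo
lemma: gufsasal; KEL=ki; GRD=ma


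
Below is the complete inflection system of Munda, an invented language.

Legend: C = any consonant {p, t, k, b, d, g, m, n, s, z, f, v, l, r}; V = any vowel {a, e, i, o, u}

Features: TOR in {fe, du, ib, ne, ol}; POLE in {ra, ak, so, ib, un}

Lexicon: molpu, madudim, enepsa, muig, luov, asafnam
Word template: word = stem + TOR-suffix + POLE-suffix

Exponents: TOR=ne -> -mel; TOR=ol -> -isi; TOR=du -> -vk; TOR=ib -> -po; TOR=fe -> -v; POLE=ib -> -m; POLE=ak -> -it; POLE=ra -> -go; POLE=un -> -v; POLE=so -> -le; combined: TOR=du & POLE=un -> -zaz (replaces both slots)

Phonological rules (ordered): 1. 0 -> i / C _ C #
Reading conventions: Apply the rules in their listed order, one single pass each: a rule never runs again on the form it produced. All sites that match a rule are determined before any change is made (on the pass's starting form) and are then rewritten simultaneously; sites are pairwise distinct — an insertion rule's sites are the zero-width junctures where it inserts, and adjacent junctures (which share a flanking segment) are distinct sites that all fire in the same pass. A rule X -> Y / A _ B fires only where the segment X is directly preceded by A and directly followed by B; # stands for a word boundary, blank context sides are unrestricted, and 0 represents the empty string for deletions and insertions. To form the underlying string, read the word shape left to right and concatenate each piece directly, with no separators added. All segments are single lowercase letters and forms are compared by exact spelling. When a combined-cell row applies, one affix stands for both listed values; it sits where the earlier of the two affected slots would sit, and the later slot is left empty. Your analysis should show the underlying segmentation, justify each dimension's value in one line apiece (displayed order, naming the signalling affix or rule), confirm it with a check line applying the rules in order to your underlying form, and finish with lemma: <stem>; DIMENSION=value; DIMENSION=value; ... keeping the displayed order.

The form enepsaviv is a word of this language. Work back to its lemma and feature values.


underlying: enepsa-v-v
TOR=fe - signalled by the affix -v
POLE=un - signalled by the affix -v
check: enepsavv -> enepsaviv
lemma: enepsa; TOR=fe; POLE=un


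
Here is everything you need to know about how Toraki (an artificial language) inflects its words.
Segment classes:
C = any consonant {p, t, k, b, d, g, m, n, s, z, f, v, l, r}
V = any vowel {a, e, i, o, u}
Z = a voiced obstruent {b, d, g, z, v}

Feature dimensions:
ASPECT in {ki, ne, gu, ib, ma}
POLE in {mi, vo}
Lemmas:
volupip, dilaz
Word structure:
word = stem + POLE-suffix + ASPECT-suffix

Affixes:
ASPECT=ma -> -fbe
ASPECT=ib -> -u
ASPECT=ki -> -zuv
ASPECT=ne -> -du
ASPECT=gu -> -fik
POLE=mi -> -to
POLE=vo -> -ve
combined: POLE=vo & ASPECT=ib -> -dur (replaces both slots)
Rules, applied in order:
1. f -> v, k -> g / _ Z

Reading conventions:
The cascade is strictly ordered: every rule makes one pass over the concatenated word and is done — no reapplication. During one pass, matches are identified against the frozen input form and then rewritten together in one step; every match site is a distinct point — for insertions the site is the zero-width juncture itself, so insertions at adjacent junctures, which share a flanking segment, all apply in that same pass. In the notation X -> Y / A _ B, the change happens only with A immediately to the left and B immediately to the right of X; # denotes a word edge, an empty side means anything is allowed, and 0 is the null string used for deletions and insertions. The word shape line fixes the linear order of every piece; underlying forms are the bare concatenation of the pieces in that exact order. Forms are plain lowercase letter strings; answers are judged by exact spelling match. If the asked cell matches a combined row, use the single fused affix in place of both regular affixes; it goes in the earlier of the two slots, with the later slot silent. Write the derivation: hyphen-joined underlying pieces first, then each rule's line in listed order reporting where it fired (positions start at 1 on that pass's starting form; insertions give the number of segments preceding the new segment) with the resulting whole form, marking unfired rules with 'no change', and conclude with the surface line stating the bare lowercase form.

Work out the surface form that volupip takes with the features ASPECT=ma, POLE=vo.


underlying: volupip-ve-fbe
1. f -> v, k -> g / _ Z: fires at position(s) 10: volupipvevbe
surface: volupipvevbe
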